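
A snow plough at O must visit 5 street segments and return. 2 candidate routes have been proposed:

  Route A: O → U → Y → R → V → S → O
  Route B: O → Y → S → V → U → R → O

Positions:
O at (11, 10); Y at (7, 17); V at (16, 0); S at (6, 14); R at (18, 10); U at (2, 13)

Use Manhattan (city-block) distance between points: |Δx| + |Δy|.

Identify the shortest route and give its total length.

Route A: 12 + 9 + 18 + 12 + 24 + 9 = 84
Route B: 11 + 4 + 24 + 27 + 19 + 7 = 92

84 — Route A is the shortest.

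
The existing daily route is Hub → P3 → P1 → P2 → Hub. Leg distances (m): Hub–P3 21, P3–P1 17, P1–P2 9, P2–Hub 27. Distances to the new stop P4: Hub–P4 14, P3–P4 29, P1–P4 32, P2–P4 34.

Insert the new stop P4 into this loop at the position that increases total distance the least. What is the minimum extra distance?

Insertion cost between consecutive stops i–j is d(i,P4) + d(P4,j) − d(i,j):
  between Hub and P3: 14 + 29 − 21 = 22
  between P3 and P1: 29 + 32 − 17 = 44
  between P1 and P2: 32 + 34 − 9 = 57
  between P2 and Hub: 34 + 14 − 27 = 21
Cheapest insertion is between P2 and Hub, adding 21.
New total = 74 + 21 = 95.

Minimum extra distance: 21 m, inserting P4 between P2 and Hub.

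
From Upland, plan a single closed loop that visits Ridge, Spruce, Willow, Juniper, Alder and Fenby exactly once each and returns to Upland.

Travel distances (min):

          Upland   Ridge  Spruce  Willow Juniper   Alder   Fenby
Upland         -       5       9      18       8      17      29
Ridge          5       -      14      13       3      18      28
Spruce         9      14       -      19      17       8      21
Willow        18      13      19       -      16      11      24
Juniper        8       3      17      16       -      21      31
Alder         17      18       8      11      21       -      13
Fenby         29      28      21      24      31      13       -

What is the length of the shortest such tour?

With 6 stops there are 6!/2 = 360 distinct round trips (a route and its reverse cost the same).
Upland → Ridge → Spruce → Willow → Juniper → Alder → Fenby → Upland: 5+14+19+16+21+13+29 = 117
Upland → Ridge → Spruce → Willow → Juniper → Fenby → Alder → Upland: 5+14+19+16+31+13+17 = 115
Upland → Ridge → Spruce → Willow → Alder → Juniper → Fenby → Upland: 5+14+19+11+21+31+29 = 130
Upland → Ridge → Spruce → Willow → Alder → Fenby → Juniper → Upland: 5+14+19+11+13+31+8 = 101
Upland → Ridge → Spruce → Willow → Fenby → Juniper → Alder → Upland: 5+14+19+24+31+21+17 = 131
Upland → Ridge → Spruce → Willow → Fenby → Alder → Juniper → Upland: 5+14+19+24+13+21+8 = 104
Upland → Ridge → Spruce → Juniper → Willow → Alder → Fenby → Upland: 5+14+17+16+11+13+29 = 105
Upland → Ridge → Spruce → Juniper → Willow → Fenby → Alder → Upland: 5+14+17+16+24+13+17 = 106
… (352 more)
Upland → Ridge → Juniper → Willow → Alder → Fenby → Spruce → Upland: 5+3+16+11+13+21+9 = 78  ← best
The minimum is 78.
One optimal route: Upland → Ridge → Juniper → Willow → Alder → Fenby → Spruce → Upland (or its reverse).

Minimum total distance: 78 min.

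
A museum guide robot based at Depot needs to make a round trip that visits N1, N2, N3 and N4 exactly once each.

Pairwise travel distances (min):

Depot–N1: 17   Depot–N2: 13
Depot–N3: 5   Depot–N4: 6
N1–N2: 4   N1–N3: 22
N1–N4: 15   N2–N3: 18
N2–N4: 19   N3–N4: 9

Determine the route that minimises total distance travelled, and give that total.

With 4 stops there are 4!/2 = 12 distinct round trips (a route and its reverse cost the same).
Depot-N1-N2-N3-N4-Depot: 17+4+18+9+6 = 54
Depot-N1-N2-N4-N3-Depot: 17+4+19+9+5 = 54
Depot-N1-N3-N2-N4-Depot: 17+22+18+19+6 = 82
Depot-N1-N3-N4-N2-Depot: 17+22+9+19+13 = 80
Depot-N1-N4-N2-N3-Depot: 17+15+19+18+5 = 74
Depot-N1-N4-N3-N2-Depot: 17+15+9+18+13 = 72
Depot-N2-N1-N3-N4-Depot: 13+4+22+9+6 = 54
Depot-N2-N1-N4-N3-Depot: 13+4+15+9+5 = 46
Depot-N2-N3-N1-N4-Depot: 13+18+22+15+6 = 74
Depot-N2-N4-N1-N3-Depot: 13+19+15+22+5 = 74
Depot-N3-N1-N2-N4-Depot: 5+22+4+19+6 = 56
Depot-N3-N2-N1-N4-Depot: 5+18+4+15+6 = 48
The minimum is 46.
One optimal route: Depot → N2 → N1 → N4 → N3 → Depot (or its reverse).

Minimum total distance: 46 min.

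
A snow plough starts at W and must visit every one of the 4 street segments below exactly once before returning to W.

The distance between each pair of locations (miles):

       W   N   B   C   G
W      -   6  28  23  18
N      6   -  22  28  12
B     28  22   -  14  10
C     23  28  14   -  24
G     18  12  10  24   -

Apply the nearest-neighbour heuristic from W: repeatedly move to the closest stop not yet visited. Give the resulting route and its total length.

Nearest-neighbour total = 65 miles; route W → N → G → B → C → W.

From W: distances to unvisited — N=6, G=18, C=23, B=28. Nearest is N (6).
From N: distances to unvisited — G=12, B=22, C=28. Nearest is G (12).
From G: distances to unvisited — B=10, C=24. Nearest is B (10).
From B: distances to unvisited — C=14. Nearest is C (14).
Return C→W: 23.
Total = 6 + 12 + 10 + 14 + 23 = 65.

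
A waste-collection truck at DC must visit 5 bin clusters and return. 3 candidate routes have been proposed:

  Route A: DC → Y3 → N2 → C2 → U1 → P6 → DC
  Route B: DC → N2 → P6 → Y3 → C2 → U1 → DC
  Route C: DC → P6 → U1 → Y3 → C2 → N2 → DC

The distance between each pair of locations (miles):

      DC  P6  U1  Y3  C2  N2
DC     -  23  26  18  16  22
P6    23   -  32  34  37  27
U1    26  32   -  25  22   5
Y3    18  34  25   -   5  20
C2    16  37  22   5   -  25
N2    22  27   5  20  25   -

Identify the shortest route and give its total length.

Route A: 18 + 20 + 25 + 22 + 32 + 23 = 140
Route B: 22 + 27 + 34 + 5 + 22 + 26 = 136
Route C: 23 + 32 + 25 + 5 + 25 + 22 = 132

132 miles — Route C is the shortest.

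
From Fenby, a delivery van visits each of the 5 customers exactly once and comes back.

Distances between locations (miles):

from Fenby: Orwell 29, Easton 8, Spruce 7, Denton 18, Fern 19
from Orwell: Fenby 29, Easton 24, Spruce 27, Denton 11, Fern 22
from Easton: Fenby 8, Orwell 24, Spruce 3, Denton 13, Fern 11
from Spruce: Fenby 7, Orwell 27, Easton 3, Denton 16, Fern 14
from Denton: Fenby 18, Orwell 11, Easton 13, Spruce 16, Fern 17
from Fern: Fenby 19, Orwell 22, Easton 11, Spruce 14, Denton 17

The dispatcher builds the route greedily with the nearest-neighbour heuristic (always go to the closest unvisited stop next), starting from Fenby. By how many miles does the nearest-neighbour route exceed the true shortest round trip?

Fenby: Spruce=7, Easton=8, Denton=18, Fern=19, Orwell=29 ⇒ Spruce
Spruce: Easton=3, Fern=14, Denton=16, Orwell=27 ⇒ Easton
Easton: Fern=11, Denton=13, Orwell=24 ⇒ Fern
Fern: Denton=17, Orwell=22 ⇒ Denton
Denton: Orwell=11 ⇒ Orwell
NN route Fenby → Spruce → Easton → Fern → Denton → Orwell → Fenby costs 78.
Optimal: Fenby → Spruce → Easton → Fern → Orwell → Denton → Fenby costs 72 (by enumerating all 60 distinct tours).
Excess = 78 − 72 = 6.

The nearest-neighbour route is 6 miles longer than optimal.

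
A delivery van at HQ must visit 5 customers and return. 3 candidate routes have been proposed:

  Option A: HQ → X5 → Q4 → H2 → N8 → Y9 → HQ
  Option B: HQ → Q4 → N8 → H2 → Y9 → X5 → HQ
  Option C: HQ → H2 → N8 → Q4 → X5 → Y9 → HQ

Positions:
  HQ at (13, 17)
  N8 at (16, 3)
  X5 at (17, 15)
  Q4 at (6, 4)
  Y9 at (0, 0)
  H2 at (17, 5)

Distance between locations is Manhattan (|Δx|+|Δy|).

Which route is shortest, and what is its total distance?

Option A: 6 + 22 + 12 + 3 + 19 + 30 = 92
Option B: 20 + 11 + 3 + 22 + 32 + 6 = 94
Option C: 16 + 3 + 11 + 22 + 32 + 30 = 114

92 — Option A is the shortest.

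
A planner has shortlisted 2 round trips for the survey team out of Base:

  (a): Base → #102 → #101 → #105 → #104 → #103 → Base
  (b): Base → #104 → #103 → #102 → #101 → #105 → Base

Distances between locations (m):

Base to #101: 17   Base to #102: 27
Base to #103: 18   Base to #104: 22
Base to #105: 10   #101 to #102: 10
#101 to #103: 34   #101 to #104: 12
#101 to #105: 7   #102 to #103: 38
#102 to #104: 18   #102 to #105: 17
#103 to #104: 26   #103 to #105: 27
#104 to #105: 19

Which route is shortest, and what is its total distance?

(a): 27 + 10 + 7 + 19 + 26 + 18 = 107
(b): 22 + 26 + 38 + 10 + 7 + 10 = 113

107 m — (a) is the shortest.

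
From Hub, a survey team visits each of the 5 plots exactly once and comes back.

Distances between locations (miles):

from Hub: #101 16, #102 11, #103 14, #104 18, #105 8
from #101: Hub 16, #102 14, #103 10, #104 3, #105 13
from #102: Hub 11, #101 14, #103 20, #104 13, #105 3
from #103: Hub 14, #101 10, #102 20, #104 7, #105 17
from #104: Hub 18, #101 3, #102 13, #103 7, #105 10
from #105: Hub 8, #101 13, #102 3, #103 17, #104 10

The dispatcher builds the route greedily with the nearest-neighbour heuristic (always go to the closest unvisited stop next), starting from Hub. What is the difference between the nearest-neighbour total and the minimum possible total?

Hub: #105=8, #102=11, #103=14, #101=16, #104=18 ⇒ #105
#105: #102=3, #104=10, #101=13, #103=17 ⇒ #102
#102: #104=13, #101=14, #103=20 ⇒ #104
#104: #101=3, #103=7 ⇒ #101
#101: #103=10 ⇒ #103
NN route Hub → #105 → #102 → #104 → #101 → #103 → Hub costs 51.
Optimal: Hub → #103 → #104 → #101 → #102 → #105 → Hub costs 49 (by enumerating all 60 distinct tours).
Excess = 51 − 49 = 2.

Excess over optimum: 2 miles.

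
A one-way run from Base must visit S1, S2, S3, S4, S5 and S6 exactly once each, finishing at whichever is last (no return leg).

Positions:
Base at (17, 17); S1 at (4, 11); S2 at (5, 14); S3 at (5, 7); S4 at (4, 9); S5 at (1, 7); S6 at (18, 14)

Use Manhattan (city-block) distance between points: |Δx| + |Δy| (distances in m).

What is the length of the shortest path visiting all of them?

Shortest open route: 30 m.

There are 6! = 720 possible orderings.
Base → S1 → S2 → S3 → S4 → S5 → S6: 19+4+7+3+5+24 = 62
Base → S1 → S2 → S3 → S4 → S6 → S5: 19+4+7+3+19+24 = 76
Base → S1 → S2 → S3 → S5 → S4 → S6: 19+4+7+4+5+19 = 58
Base → S1 → S2 → S3 → S5 → S6 → S4: 19+4+7+4+24+19 = 77
Base → S1 → S2 → S3 → S6 → S4 → S5: 19+4+7+20+19+5 = 74
Base → S1 → S2 → S3 → S6 → S5 → S4: 19+4+7+20+24+5 = 79
Base → S1 → S2 → S4 → S3 → S5 → S6: 19+4+6+3+4+24 = 60
Base → S1 → S2 → S4 → S3 → S6 → S5: 19+4+6+3+20+24 = 76
… (712 more)
Base → S6 → S2 → S1 → S4 → S3 → S5: 4+13+4+2+3+4 = 30  ← best
The minimum is 30.
One shortest path: Base → S6 → S2 → S1 → S4 → S3 → S5.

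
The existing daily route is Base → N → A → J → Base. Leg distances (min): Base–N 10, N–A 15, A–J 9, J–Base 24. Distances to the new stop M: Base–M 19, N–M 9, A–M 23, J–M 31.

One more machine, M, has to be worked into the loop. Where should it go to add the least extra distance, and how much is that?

Insertion cost between consecutive stops i–j is d(i,M) + d(M,j) − d(i,j):
  between Base and N: 19 + 9 − 10 = 18
  between N and A: 9 + 23 − 15 = 17
  between A and J: 23 + 31 − 9 = 45
  between J and Base: 31 + 19 − 24 = 26
Cheapest insertion is between N and A, adding 17.
New total = 58 + 17 = 75.

+17 min — insert M between N and A.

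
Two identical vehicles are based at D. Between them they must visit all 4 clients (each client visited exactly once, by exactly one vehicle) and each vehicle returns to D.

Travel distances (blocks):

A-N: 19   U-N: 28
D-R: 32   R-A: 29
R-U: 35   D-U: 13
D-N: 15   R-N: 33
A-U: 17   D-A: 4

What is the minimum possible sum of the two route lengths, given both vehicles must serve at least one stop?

Try each way of splitting the stops between the two vehicles (each non-empty) and, for each split, find the best tour for each vehicle:
  {R} + {A, U, N}: 64 + 64 = 128
  {A} + {R, U, N}: 8 + 96 = 104
  {R, A} + {U, N}: 65 + 56 = 121
  {U} + {R, A, N}: 26 + 81 = 107
  {R, U} + {A, N}: 80 + 38 = 118
  {A, U} + {R, N}: 34 + 80 = 114
  … (7 splits in total)
Best: vehicle 1 D → A → D = 8; vehicle 2 D → U → R → N → D = 96; combined 104.

Minimum combined distance: 104 blocks.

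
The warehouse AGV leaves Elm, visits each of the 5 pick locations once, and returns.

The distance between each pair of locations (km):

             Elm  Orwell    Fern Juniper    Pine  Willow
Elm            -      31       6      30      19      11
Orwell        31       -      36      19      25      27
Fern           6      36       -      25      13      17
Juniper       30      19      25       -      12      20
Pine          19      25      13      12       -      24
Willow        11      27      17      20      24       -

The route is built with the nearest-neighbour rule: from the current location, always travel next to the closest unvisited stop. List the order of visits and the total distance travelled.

At Elm the remaining stops are Fern 6, Willow 11, Pine 19, Juniper 30, Orwell 31; go to Fern.
At Fern the remaining stops are Pine 13, Willow 17, Juniper 25, Orwell 36; go to Pine.
At Pine the remaining stops are Juniper 12, Willow 24, Orwell 25; go to Juniper.
At Juniper the remaining stops are Orwell 19, Willow 20; go to Orwell.
At Orwell the remaining stops are Willow 27; go to Willow.
Return Willow→Elm: 11.
Total = 6 + 13 + 12 + 19 + 27 + 11 = 88.

Nearest-neighbour total = 88 km; route Elm → Fern → Pine → Juniper → Orwell → Willow → Elm.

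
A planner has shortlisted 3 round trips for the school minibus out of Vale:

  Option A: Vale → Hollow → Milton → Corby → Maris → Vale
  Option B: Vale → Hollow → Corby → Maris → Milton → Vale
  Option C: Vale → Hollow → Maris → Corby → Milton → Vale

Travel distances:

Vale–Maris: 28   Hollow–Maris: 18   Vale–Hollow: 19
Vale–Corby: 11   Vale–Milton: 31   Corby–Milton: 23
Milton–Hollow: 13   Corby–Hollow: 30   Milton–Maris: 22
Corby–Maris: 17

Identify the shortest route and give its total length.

Option A: 19 + 13 + 23 + 17 + 28 = 100
Option B: 19 + 30 + 17 + 22 + 31 = 119
Option C: 19 + 18 + 17 + 23 + 31 = 108

100 — Option A is the shortest.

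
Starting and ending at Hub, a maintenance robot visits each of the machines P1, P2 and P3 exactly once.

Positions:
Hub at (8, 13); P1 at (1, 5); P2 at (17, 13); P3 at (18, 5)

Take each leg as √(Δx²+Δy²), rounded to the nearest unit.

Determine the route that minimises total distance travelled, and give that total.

There are 3 distinct closed tours to check (reversals are equivalent).
Hub → P1 → P2 → P3 → Hub: 11+18+8+13 = 50
Hub → P1 → P3 → P2 → Hub: 11+17+8+9 = 45
Hub → P2 → P1 → P3 → Hub: 9+18+17+13 = 57
The minimum is 45.
One optimal route: Hub → P1 → P3 → P2 → Hub (or its reverse).

Shortest round trip = 45.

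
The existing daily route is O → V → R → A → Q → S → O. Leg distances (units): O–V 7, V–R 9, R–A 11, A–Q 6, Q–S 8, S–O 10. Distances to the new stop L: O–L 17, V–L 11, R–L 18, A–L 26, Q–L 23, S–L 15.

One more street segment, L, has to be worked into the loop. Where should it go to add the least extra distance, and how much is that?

Minimum extra distance: 20, inserting L between V and R.

Insertion cost between consecutive stops i–j is d(i,L) + d(L,j) − d(i,j):
  between O and V: 17 + 11 − 7 = 21
  between V and R: 11 + 18 − 9 = 20
  between R and A: 18 + 26 − 11 = 33
  between A and Q: 26 + 23 − 6 = 43
  between Q and S: 23 + 15 − 8 = 30
  between S and O: 15 + 17 − 10 = 22
Cheapest insertion is between V and R, adding 20.
New total = 51 + 20 = 71.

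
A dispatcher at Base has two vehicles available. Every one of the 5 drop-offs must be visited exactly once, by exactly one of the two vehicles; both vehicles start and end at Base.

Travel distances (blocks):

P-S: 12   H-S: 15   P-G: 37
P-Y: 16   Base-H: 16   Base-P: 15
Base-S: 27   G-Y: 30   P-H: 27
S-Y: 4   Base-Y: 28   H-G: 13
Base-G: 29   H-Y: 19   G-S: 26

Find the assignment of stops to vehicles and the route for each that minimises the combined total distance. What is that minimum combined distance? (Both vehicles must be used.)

There are 2^4 − 1 = 15 ways to divide the 5 stops into two non-empty groups. For each, the best each vehicle can do is its own shortest tour through its group:
  {P} + {H, G, S, Y}: 30 + 87 = 117
  {H} + {P, G, S, Y}: 32 + 90 = 122
  {P, H} + {G, S, Y}: 58 + 87 = 145
  {G} + {P, H, S, Y}: 58 + 66 = 124
  {P, G} + {H, S, Y}: 81 + 63 = 144
  {H, G} + {P, S, Y}: 58 + 59 = 117
  … (15 splits in total)
Best: vehicle 1 Base → P → Base = 30; vehicle 2 Base → H → G → S → Y → Base = 87; combined 117.

117 blocks — the smallest possible combined total.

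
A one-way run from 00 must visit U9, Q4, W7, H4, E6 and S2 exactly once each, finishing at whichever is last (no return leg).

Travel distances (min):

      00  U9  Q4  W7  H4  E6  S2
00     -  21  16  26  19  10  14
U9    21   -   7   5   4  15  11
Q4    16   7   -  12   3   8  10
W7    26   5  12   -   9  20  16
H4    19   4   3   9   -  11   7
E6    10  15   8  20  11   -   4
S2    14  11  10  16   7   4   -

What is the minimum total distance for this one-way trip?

There are 6! = 720 possible orderings.
00 - U9 - Q4 - W7 - H4 - E6 - S2: 21+7+12+9+11+4 = 64
00 - U9 - Q4 - W7 - H4 - S2 - E6: 21+7+12+9+7+4 = 60
00 - U9 - Q4 - W7 - E6 - H4 - S2: 21+7+12+20+11+7 = 78
00 - U9 - Q4 - W7 - E6 - S2 - H4: 21+7+12+20+4+7 = 71
00 - U9 - Q4 - W7 - S2 - H4 - E6: 21+7+12+16+7+11 = 74
00 - U9 - Q4 - W7 - S2 - E6 - H4: 21+7+12+16+4+11 = 71
00 - U9 - Q4 - H4 - W7 - E6 - S2: 21+7+3+9+20+4 = 64
00 - U9 - Q4 - H4 - W7 - S2 - E6: 21+7+3+9+16+4 = 60
… (712 more)
00 - E6 - S2 - Q4 - H4 - U9 - W7: 10+4+10+3+4+5 = 36  ← best
The minimum is 36.
One shortest path: 00 → E6 → S2 → Q4 → H4 → U9 → W7.

Minimum one-way distance = 36 min.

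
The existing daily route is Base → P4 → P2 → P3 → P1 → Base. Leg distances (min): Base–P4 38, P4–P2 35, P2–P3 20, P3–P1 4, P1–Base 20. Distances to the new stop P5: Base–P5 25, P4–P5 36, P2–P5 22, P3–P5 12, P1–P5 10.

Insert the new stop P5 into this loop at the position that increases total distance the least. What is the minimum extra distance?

Insertion cost between consecutive stops i–j is d(i,P5) + d(P5,j) − d(i,j):
  between Base and P4: 25 + 36 − 38 = 23
  between P4 and P2: 36 + 22 − 35 = 23
  between P2 and P3: 22 + 12 − 20 = 14
  between P3 and P1: 12 + 10 − 4 = 18
  between P1 and Base: 10 + 25 − 20 = 15
Cheapest insertion is between P2 and P3, adding 14.
New total = 117 + 14 = 131.

Adding 14 min by placing P5 on the P2–P3 leg.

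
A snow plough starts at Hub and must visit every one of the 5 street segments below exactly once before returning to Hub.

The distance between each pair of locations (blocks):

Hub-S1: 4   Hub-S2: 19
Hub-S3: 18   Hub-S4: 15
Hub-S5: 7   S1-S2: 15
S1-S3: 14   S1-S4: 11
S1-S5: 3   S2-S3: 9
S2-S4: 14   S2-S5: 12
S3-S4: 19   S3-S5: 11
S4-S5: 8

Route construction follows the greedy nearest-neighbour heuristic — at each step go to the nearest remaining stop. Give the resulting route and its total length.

From Hub: distances to unvisited — S1=4, S5=7, S4=15, S3=18, S2=19. Nearest is S1 (4).
From S1: distances to unvisited — S5=3, S4=11, S3=14, S2=15. Nearest is S5 (3).
From S5: distances to unvisited — S4=8, S3=11, S2=12. Nearest is S4 (8).
From S4: distances to unvisited — S2=14, S3=19. Nearest is S2 (14).
From S2: distances to unvisited — S3=9. Nearest is S3 (9).
Return S3→Hub: 18.
Total = 4 + 3 + 8 + 14 + 9 + 18 = 56.

Nearest-neighbour total = 56 blocks; route Hub → S1 → S5 → S4 → S2 → S3 → Hub.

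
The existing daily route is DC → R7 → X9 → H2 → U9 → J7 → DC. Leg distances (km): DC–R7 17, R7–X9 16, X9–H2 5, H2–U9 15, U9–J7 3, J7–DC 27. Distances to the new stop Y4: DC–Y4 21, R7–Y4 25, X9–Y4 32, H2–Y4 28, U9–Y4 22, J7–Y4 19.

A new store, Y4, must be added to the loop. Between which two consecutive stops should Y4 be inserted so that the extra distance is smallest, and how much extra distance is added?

Insertion cost between consecutive stops i–j is d(i,Y4) + d(Y4,j) − d(i,j):
  between DC and R7: 21 + 25 − 17 = 29
  between R7 and X9: 25 + 32 − 16 = 41
  between X9 and H2: 32 + 28 − 5 = 55
  between H2 and U9: 28 + 22 − 15 = 35
  between U9 and J7: 22 + 19 − 3 = 38
  between J7 and DC: 19 + 21 − 27 = 13
Cheapest insertion is between J7 and DC, adding 13.
New total = 83 + 13 = 96.

Adding 13 km by placing Y4 on the J7–DC leg.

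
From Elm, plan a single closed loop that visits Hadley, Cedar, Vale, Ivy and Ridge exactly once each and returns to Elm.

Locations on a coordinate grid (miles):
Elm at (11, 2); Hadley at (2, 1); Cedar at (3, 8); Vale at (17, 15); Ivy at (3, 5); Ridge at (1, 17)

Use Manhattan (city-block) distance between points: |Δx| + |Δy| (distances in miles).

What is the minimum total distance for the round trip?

Minimum total distance: 66 miles.

With 5 stops there are 5!/2 = 60 distinct round trips (a route and its reverse cost the same).
Elm-Hadley-Cedar-Vale-Ivy-Ridge-Elm: 10+8+21+24+14+25 = 102
Elm-Hadley-Cedar-Vale-Ridge-Ivy-Elm: 10+8+21+18+14+11 = 82
Elm-Hadley-Cedar-Ivy-Vale-Ridge-Elm: 10+8+3+24+18+25 = 88
Elm-Hadley-Cedar-Ivy-Ridge-Vale-Elm: 10+8+3+14+18+19 = 72
Elm-Hadley-Cedar-Ridge-Vale-Ivy-Elm: 10+8+11+18+24+11 = 82
Elm-Hadley-Cedar-Ridge-Ivy-Vale-Elm: 10+8+11+14+24+19 = 86
Elm-Hadley-Vale-Cedar-Ivy-Ridge-Elm: 10+29+21+3+14+25 = 102
Elm-Hadley-Vale-Cedar-Ridge-Ivy-Elm: 10+29+21+11+14+11 = 96
Elm-Hadley-Vale-Ivy-Cedar-Ridge-Elm: 10+29+24+3+11+25 = 102
Elm-Hadley-Vale-Ivy-Ridge-Cedar-Elm: 10+29+24+14+11+14 = 102
Elm-Hadley-Vale-Ridge-Cedar-Ivy-Elm: 10+29+18+11+3+11 = 82
Elm-Hadley-Vale-Ridge-Ivy-Cedar-Elm: 10+29+18+14+3+14 = 88
Elm-Hadley-Ivy-Cedar-Vale-Ridge-Elm: 10+5+3+21+18+25 = 82
Elm-Hadley-Ivy-Cedar-Ridge-Vale-Elm: 10+5+3+11+18+19 = 66
… (46 more)
The minimum is 66.
One optimal route: Elm → Hadley → Ivy → Cedar → Ridge → Vale → Elm (or its reverse).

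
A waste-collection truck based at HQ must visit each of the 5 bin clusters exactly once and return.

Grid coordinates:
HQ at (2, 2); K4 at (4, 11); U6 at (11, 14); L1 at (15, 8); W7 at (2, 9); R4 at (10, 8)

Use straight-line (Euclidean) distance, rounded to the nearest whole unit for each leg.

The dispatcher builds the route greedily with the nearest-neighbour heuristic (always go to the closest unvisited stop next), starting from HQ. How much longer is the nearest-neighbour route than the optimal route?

Excess over optimum: 4.

HQ: W7=7, K4=9, R4=10, L1=14, U6=15 ⇒ W7
W7: K4=3, R4=8, U6=10, L1=13 ⇒ K4
K4: R4=7, U6=8, L1=11 ⇒ R4
R4: L1=5, U6=6 ⇒ L1
L1: U6=7 ⇒ U6
NN route HQ → W7 → K4 → R4 → L1 → U6 → HQ costs 44.
Optimal: HQ → W7 → K4 → U6 → L1 → R4 → HQ costs 40 (by enumerating all 60 distinct tours).
Excess = 44 − 40 = 4.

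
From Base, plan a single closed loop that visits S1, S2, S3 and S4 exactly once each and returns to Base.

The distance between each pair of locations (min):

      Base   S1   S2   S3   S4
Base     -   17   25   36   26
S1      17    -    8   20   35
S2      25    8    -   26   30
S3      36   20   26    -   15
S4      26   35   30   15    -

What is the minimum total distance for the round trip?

There are 12 distinct closed tours to check (reversals are equivalent).
Base→S1→S2→S3→S4→Base: 17+8+26+15+26 = 92
Base→S1→S2→S4→S3→Base: 17+8+30+15+36 = 106
Base→S1→S3→S2→S4→Base: 17+20+26+30+26 = 119
Base→S1→S3→S4→S2→Base: 17+20+15+30+25 = 107
Base→S1→S4→S2→S3→Base: 17+35+30+26+36 = 144
Base→S1→S4→S3→S2→Base: 17+35+15+26+25 = 118
Base→S2→S1→S3→S4→Base: 25+8+20+15+26 = 94
Base→S2→S1→S4→S3→Base: 25+8+35+15+36 = 119
Base→S2→S3→S1→S4→Base: 25+26+20+35+26 = 132
Base→S2→S4→S1→S3→Base: 25+30+35+20+36 = 146
Base→S3→S1→S2→S4→Base: 36+20+8+30+26 = 120
Base→S3→S2→S1→S4→Base: 36+26+8+35+26 = 131
The minimum is 92.
One optimal route: Base → S1 → S2 → S3 → S4 → Base (or its reverse).

Minimum total distance: 92 min.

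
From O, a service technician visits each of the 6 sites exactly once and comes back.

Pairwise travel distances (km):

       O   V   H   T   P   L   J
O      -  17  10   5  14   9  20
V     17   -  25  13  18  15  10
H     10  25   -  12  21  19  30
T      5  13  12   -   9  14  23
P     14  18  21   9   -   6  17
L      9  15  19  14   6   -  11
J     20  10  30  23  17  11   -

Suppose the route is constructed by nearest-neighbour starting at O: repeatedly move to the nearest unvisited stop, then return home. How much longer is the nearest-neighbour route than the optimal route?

1 km longer than the optimal tour.

O: T=5, L=9, H=10, P=14, V=17, J=20 ⇒ T
T: P=9, H=12, V=13, L=14, J=23 ⇒ P
P: L=6, J=17, V=18, H=21 ⇒ L
L: J=11, V=15, H=19 ⇒ J
J: V=10, H=30 ⇒ V
V: H=25 ⇒ H
NN route O → T → P → L → J → V → H → O costs 76.
Optimal: O → V → J → L → P → T → H → O costs 75 (by enumerating all 360 distinct tours).
Excess = 76 − 75 = 1.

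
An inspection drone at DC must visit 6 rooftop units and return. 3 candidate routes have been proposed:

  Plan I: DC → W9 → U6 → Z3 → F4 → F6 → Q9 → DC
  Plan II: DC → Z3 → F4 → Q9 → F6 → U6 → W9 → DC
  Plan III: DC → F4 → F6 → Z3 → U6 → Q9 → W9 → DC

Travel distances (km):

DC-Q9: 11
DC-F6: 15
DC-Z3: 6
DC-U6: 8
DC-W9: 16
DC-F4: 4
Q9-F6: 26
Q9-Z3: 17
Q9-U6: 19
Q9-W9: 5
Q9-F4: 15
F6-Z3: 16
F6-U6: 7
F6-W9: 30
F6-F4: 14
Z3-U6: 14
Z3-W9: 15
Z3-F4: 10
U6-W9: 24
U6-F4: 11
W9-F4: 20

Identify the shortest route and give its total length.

88 km — Plan III is the shortest.

Plan I: 16 + 24 + 14 + 10 + 14 + 26 + 11 = 115
Plan II: 6 + 10 + 15 + 26 + 7 + 24 + 16 = 104
Plan III: 4 + 14 + 16 + 14 + 19 + 5 + 16 = 88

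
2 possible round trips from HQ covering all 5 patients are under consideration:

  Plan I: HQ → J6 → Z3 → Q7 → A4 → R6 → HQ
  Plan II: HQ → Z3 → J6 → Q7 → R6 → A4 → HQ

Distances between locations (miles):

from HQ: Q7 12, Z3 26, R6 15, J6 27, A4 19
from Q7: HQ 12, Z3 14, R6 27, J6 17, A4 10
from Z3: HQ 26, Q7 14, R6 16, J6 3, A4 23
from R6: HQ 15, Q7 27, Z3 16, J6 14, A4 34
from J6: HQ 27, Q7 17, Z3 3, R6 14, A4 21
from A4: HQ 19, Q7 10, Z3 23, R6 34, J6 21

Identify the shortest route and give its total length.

Plan I: 27 + 3 + 14 + 10 + 34 + 15 = 103
Plan II: 26 + 3 + 17 + 27 + 34 + 19 = 126

Shortest is Plan I, total 103 miles.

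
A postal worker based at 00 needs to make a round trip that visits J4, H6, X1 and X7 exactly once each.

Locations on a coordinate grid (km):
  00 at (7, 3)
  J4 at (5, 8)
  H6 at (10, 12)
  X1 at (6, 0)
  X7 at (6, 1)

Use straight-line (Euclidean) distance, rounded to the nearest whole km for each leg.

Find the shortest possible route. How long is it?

Shortest round trip = 26 km.

With 4 stops there are 4!/2 = 12 distinct round trips (a route and its reverse cost the same).
00-J4-H6-X1-X7-00: 5+6+13+1+2 = 27
00-J4-H6-X7-X1-00: 5+6+12+1+3 = 27
00-J4-X1-H6-X7-00: 5+8+13+12+2 = 40
00-J4-X1-X7-H6-00: 5+8+1+12+9 = 35
00-J4-X7-H6-X1-00: 5+7+12+13+3 = 40
00-J4-X7-X1-H6-00: 5+7+1+13+9 = 35
00-H6-J4-X1-X7-00: 9+6+8+1+2 = 26
00-H6-J4-X7-X1-00: 9+6+7+1+3 = 26
00-H6-X1-J4-X7-00: 9+13+8+7+2 = 39
00-H6-X7-J4-X1-00: 9+12+7+8+3 = 39
00-X1-J4-H6-X7-00: 3+8+6+12+2 = 31
00-X1-H6-J4-X7-00: 3+13+6+7+2 = 31
The minimum is 26.
One optimal route: 00 → H6 → J4 → X1 → X7 → 00 (or its reverse).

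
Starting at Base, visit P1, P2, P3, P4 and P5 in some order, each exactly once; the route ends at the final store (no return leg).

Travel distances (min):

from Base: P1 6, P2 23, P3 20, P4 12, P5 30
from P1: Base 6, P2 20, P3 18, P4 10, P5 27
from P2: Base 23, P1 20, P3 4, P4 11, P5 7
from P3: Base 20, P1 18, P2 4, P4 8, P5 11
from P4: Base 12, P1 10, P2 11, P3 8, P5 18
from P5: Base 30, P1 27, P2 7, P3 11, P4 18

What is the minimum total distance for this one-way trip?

Minimum one-way distance = 35 min.

There are 5! = 120 possible orderings.
Base → P1 → P2 → P3 → P4 → P5: 6+20+4+8+18 = 56
Base → P1 → P2 → P3 → P5 → P4: 6+20+4+11+18 = 59
Base → P1 → P2 → P4 → P3 → P5: 6+20+11+8+11 = 56
Base → P1 → P2 → P4 → P5 → P3: 6+20+11+18+11 = 66
Base → P1 → P2 → P5 → P3 → P4: 6+20+7+11+8 = 52
Base → P1 → P2 → P5 → P4 → P3: 6+20+7+18+8 = 59
Base → P1 → P3 → P2 → P4 → P5: 6+18+4+11+18 = 57
Base → P1 → P3 → P2 → P5 → P4: 6+18+4+7+18 = 53
Base → P1 → P3 → P4 → P2 → P5: 6+18+8+11+7 = 50
Base → P1 → P3 → P4 → P5 → P2: 6+18+8+18+7 = 57
Base → P1 → P3 → P5 → P2 → P4: 6+18+11+7+11 = 53
Base → P1 → P3 → P5 → P4 → P2: 6+18+11+18+11 = 64
Base → P1 → P4 → P2 → P3 → P5: 6+10+11+4+11 = 42
Base → P1 → P4 → P2 → P5 → P3: 6+10+11+7+11 = 45
… (106 more)
Base → P1 → P4 → P3 → P2 → P5: 6+10+8+4+7 = 35  ← best
The minimum is 35.
One shortest path: Base → P1 → P4 → P3 → P2 → P5.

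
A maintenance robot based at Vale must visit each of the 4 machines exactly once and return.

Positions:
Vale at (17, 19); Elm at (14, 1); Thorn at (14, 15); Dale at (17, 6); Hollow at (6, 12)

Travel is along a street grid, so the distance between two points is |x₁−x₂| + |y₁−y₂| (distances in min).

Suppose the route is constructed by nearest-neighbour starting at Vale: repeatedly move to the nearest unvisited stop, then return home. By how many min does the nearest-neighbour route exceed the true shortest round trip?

Vale: Thorn=7, Dale=13, Hollow=18, Elm=21 ⇒ Thorn
Thorn: Hollow=11, Dale=12, Elm=14 ⇒ Hollow
Hollow: Dale=17, Elm=19 ⇒ Dale
Dale: Elm=8 ⇒ Elm
NN route Vale → Thorn → Hollow → Dale → Elm → Vale costs 64.
Optimal: Vale → Thorn → Hollow → Elm → Dale → Vale costs 58 (by enumerating all 12 distinct tours).
Excess = 64 − 58 = 6.

Excess over optimum: 6 min.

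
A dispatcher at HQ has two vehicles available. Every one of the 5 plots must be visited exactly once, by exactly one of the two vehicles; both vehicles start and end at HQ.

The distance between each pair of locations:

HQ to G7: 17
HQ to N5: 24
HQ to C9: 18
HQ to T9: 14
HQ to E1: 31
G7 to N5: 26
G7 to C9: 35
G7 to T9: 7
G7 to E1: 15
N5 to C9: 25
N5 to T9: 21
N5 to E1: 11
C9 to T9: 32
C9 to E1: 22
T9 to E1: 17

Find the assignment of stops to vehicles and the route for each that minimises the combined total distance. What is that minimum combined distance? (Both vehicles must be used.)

Check every non-empty split of the stops between the two vehicles; for each half take its own optimal tour:
  {G7} + {N5, C9, T9, E1}: 34 + 85 = 119
  {N5} + {G7, C9, T9, E1}: 48 + 76 = 124
  {G7, N5} + {C9, T9, E1}: 67 + 71 = 138
  {C9} + {G7, N5, T9, E1}: 36 + 71 = 107
  {G7, C9} + {N5, T9, E1}: 70 + 66 = 136
  {N5, C9} + {G7, T9, E1}: 67 + 63 = 130
  … (15 splits in total)
Best: vehicle 1 HQ → C9 → HQ = 36; vehicle 2 HQ → N5 → E1 → G7 → T9 → HQ = 71; combined 107.

107 — the smallest possible combined total.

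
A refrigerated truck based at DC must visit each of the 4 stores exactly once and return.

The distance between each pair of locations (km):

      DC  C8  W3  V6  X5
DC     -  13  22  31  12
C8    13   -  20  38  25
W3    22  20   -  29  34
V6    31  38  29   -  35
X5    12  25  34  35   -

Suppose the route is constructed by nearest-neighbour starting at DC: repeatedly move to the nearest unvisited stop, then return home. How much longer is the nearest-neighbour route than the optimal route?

DC: X5=12, C8=13, W3=22, V6=31 ⇒ X5
X5: C8=25, W3=34, V6=35 ⇒ C8
C8: W3=20, V6=38 ⇒ W3
W3: V6=29 ⇒ V6
NN route DC → X5 → C8 → W3 → V6 → DC costs 117.
Optimal: DC → C8 → W3 → V6 → X5 → DC costs 109 (by enumerating all 12 distinct tours).
Excess = 117 − 109 = 8.

The nearest-neighbour route is 8 km longer than optimal.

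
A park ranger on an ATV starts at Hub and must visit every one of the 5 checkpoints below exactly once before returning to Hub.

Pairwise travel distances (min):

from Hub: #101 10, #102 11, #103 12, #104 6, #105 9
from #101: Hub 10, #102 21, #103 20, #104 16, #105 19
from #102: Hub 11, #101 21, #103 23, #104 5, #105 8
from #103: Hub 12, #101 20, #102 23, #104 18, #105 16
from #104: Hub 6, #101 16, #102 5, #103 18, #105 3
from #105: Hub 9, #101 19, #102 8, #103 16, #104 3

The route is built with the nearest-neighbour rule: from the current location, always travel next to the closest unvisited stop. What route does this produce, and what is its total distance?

Nearest-neighbour total = 70 min; route Hub → #104 → #105 → #102 → #101 → #103 → Hub.

Hub → [#104:6 / #105:9 / #101:10 / #102:11 / #103:12] → #104 (6)
#104 → [#105:3 / #102:5 / #101:16 / #103:18] → #105 (3)
#105 → [#102:8 / #103:16 / #101:19] → #102 (8)
#102 → [#101:21 / #103:23] → #101 (21)
#101 → [#103:20] → #103 (20)
Return #103→Hub: 12.
Total = 6 + 3 + 8 + 21 + 20 + 12 = 70.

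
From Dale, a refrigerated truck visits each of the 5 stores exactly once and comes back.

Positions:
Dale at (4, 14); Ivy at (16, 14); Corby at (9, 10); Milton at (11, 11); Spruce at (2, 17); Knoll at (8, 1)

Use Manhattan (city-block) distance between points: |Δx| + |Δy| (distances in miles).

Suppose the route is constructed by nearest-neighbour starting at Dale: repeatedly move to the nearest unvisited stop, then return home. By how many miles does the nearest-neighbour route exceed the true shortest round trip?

The nearest-neighbour route is 8 miles longer than optimal.

Dale: Spruce=5, Corby=9, Milton=10, Ivy=12, Knoll=17 ⇒ Spruce
Spruce: Corby=14, Milton=15, Ivy=17, Knoll=22 ⇒ Corby
Corby: Milton=3, Knoll=10, Ivy=11 ⇒ Milton
Milton: Ivy=8, Knoll=13 ⇒ Ivy
Ivy: Knoll=21 ⇒ Knoll
NN route Dale → Spruce → Corby → Milton → Ivy → Knoll → Dale costs 68.
Optimal: Dale → Ivy → Milton → Corby → Knoll → Spruce → Dale costs 60 (by enumerating all 60 distinct tours).
Excess = 68 − 60 = 8.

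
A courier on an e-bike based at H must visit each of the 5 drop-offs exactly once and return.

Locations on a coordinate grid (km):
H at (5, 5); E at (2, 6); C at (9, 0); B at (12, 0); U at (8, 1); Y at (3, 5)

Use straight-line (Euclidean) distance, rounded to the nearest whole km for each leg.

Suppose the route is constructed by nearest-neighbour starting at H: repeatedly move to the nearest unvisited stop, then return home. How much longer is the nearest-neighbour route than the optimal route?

1 km longer than the optimal tour.

From H: Y=2, E=3, U=5, C=6, B=9 → choose Y (2).
From Y: E=1, U=6, C=8, B=10 → choose E (1).
From E: U=8, C=9, B=12 → choose U (8).
From U: C=1, B=4 → choose C (1).
From C: B=3 → choose B (3).
NN route H → Y → E → U → C → B → H costs 24.
Optimal: H → E → Y → B → C → U → H costs 23 (by enumerating all 60 distinct tours).
Excess = 24 − 23 = 1.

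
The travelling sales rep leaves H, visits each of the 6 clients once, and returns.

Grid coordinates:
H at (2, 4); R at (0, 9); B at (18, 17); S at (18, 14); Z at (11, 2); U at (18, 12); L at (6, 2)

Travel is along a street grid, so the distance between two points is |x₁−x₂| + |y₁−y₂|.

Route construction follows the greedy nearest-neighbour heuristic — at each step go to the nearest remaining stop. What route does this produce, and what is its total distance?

66 along H → L → Z → U → S → B → R → H.

At H the remaining stops are L 6, R 7, Z 11, U 24, S 26, B 29; go to L.
At L the remaining stops are Z 5, R 13, U 22, S 24, B 27; go to Z.
At Z the remaining stops are U 17, R 18, S 19, B 22; go to U.
At U the remaining stops are S 2, B 5, R 21; go to S.
At S the remaining stops are B 3, R 23; go to B.
At B the remaining stops are R 26; go to R.
Return R→H: 7.
Total = 6 + 5 + 17 + 2 + 3 + 26 + 7 = 66.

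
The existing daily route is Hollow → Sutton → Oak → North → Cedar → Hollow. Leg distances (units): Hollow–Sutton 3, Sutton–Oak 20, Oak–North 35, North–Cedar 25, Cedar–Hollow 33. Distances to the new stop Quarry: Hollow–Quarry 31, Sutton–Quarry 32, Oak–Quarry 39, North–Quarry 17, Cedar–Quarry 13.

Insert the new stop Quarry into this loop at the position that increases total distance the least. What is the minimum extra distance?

Minimum extra distance: 5, inserting Quarry between North and Cedar.

Insertion cost between consecutive stops i–j is d(i,Quarry) + d(Quarry,j) − d(i,j):
  between Hollow and Sutton: 31 + 32 − 3 = 60
  between Sutton and Oak: 32 + 39 − 20 = 51
  between Oak and North: 39 + 17 − 35 = 21
  between North and Cedar: 17 + 13 − 25 = 5
  between Cedar and Hollow: 13 + 31 − 33 = 11
Cheapest insertion is between North and Cedar, adding 5.
New total = 116 + 5 = 121.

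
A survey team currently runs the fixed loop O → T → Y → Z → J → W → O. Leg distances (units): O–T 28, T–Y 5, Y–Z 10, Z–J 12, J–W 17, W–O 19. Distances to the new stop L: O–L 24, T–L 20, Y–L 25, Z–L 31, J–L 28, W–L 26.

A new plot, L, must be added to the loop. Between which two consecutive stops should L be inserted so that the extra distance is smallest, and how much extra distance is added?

+16 — insert L between O and T.

Insertion cost between consecutive stops i–j is d(i,L) + d(L,j) − d(i,j):
  between O and T: 24 + 20 − 28 = 16
  between T and Y: 20 + 25 − 5 = 40
  between Y and Z: 25 + 31 − 10 = 46
  between Z and J: 31 + 28 − 12 = 47
  between J and W: 28 + 26 − 17 = 37
  between W and O: 26 + 24 − 19 = 31
Cheapest insertion is between O and T, adding 16.
New total = 91 + 16 = 107.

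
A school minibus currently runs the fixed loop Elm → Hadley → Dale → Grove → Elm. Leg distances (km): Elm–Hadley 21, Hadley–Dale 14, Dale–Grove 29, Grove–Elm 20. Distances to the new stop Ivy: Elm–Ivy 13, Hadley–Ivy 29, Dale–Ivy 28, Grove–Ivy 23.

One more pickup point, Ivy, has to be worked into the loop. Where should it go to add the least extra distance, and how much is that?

Insertion cost between consecutive stops i–j is d(i,Ivy) + d(Ivy,j) − d(i,j):
  between Elm and Hadley: 13 + 29 − 21 = 21
  between Hadley and Dale: 29 + 28 − 14 = 43
  between Dale and Grove: 28 + 23 − 29 = 22
  between Grove and Elm: 23 + 13 − 20 = 16
Cheapest insertion is between Grove and Elm, adding 16.
New total = 84 + 16 = 100.

+16 km — insert Ivy between Grove and Elm.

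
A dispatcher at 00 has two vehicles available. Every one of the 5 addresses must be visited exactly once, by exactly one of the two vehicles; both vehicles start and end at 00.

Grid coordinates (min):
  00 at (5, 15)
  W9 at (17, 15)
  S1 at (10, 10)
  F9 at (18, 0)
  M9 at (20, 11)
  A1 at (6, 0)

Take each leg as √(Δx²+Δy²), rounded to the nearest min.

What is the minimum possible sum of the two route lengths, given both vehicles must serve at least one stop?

There are 2^4 − 1 = 15 ways to divide the 5 stops into two non-empty groups. For each, the best each vehicle can do is its own shortest tour through its group:
  {W9} + {S1, F9, M9, A1}: 24 + 55 = 79
  {S1} + {W9, F9, M9, A1}: 14 + 55 = 69
  {W9, S1} + {F9, M9, A1}: 28 + 54 = 82
  {F9} + {W9, S1, M9, A1}: 40 + 53 = 93
  {W9, F9} + {S1, M9, A1}: 47 + 50 = 97
  {S1, F9} + {W9, M9, A1}: 40 + 50 = 90
  … (15 splits in total)
Best: vehicle 1 00 → S1 → 00 = 14; vehicle 2 00 → W9 → M9 → F9 → A1 → 00 = 55; combined 69.

Minimum combined distance: 69 min.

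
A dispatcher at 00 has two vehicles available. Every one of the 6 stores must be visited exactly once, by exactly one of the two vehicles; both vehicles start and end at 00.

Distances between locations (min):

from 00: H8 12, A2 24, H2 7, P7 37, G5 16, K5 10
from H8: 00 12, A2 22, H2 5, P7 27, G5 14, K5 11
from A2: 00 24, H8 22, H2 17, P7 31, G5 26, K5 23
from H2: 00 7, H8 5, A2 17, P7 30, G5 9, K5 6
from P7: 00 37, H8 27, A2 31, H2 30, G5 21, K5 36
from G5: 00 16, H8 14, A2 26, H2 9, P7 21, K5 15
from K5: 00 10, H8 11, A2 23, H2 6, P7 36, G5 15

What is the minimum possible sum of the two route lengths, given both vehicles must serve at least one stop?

Try each way of splitting the stops between the two vehicles (each non-empty) and, for each split, find the best tour for each vehicle:
  {H8} + {A2, H2, P7, G5, K5}: 24 + 101 = 125
  {A2} + {H8, H2, P7, G5, K5}: 48 + 85 = 133
  {H8, A2} + {H2, P7, G5, K5}: 58 + 83 = 141
  {H2} + {H8, A2, P7, G5, K5}: 14 + 111 = 125
  {H8, H2} + {A2, P7, G5, K5}: 24 + 101 = 125
  {A2, H2} + {H8, P7, G5, K5}: 48 + 85 = 133
  … (31 splits in total)
  {H8, A2, H2, P7, G5} + {K5}: 102 + 20 = 122  ← best
Best: vehicle 1 00 → H8 → A2 → P7 → G5 → H2 → 00 = 102; vehicle 2 00 → K5 → 00 = 20; combined 122.

Minimum combined distance: 122 min.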